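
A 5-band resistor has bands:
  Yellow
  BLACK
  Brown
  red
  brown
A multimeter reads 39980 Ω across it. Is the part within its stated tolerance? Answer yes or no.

Yellow → 4 (first significant figure)
Black → 0 (second significant figure)
Brown → 1 (third significant figure)
Red → ×10^2 multiplier
Brown → ±1% tolerance
401 × 100 = 40100 Ω
Allowed range: 39699 Ω to 40501 Ω.
39980 Ω lies inside that range.

yes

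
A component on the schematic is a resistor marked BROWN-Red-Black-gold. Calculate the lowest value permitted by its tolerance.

Brown → 1 (first significant figure)
Red → 2 (second significant figure)
Black → ×1 multiplier
Gold → ±5% tolerance
12 × 1 = 12 Ω
Lowest = 12 × (1 − 5/100) = 11.4 Ω.

11.4 Ω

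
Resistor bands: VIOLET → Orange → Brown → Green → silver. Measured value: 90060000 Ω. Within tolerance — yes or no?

Violet → 7 (first significant figure)
Orange → 3 (second significant figure)
Brown → 1 (third significant figure)
Green → ×10^5 multiplier
Silver → ±10% tolerance
731 × 100000 = 73100000 Ω
Allowed range: 65790000 Ω to 80410000 Ω.
90060000 Ω lies outside that range.

no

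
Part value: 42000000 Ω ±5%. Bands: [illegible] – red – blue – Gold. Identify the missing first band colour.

yellow

42000000 Ω = 42 × 10^6.
The first band gives digit 4 of the significand, and 4 is yellow.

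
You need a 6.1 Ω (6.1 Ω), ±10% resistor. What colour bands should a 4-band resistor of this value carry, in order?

6.1 Ω = 61 × 10^-1.
6 → blue
1 → brown
Multiplier 10^-1 → gold.
±10% tolerance → silver.

blue, brown, gold, silver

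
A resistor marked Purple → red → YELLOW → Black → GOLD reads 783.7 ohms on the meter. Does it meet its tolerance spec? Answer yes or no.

Violet → 7 (first significant figure)
Red → 2 (second significant figure)
Yellow → 4 (third significant figure)
Black → ×1 multiplier
Gold → ±5% tolerance
724 × 1 = 724 Ω
Allowed range: 687.8 Ω to 760.2 Ω.
783.7 ohms lies outside that range.

no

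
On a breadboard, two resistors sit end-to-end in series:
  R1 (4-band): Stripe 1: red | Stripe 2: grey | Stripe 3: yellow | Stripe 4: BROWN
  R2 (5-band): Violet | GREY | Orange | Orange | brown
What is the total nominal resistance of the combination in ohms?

1063000 Ω

R1: red, grey → 28; yellow ×10^4 → 280000 Ω.
R2: violet, grey, orange → 783; orange ×10^3 → 783000 Ω.
Series: 280000 + 783000 = 1063000 Ω.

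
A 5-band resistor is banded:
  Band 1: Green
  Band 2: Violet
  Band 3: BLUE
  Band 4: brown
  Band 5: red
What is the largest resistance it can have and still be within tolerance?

Green → 5 (first significant figure)
Violet → 7 (second significant figure)
Blue → 6 (third significant figure)
Brown → ×10 multiplier
Red → ±2% tolerance
576 × 10 = 5760 Ω
Largest = 5760 × (1 + 2/100) = 5875.2 Ω.

5875.2 Ω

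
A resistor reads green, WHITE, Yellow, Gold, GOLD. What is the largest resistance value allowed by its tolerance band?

62.37 Ω

Green → 5 (first significant figure)
White → 9 (second significant figure)
Yellow → 4 (third significant figure)
Gold → ×0.1 multiplier
Gold → ±5% tolerance
594 × 0.1 = 59.4 Ω
Largest = 59.4 × (1 + 5/100) = 62.37 Ω.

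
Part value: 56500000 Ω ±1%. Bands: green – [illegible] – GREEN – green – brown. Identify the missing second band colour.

blue

56500000 Ω = 565 × 10^5.
The second band gives digit 6 of the significand, and 6 is blue.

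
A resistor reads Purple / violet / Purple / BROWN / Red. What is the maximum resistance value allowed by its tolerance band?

Violet → 7 (first significant figure)
Violet → 7 (second significant figure)
Violet → 7 (third significant figure)
Brown → ×10 multiplier
Red → ±2% tolerance
777 × 10 = 7770 Ω
Maximum = 7770 × (1 + 2/100) = 7925.4 Ω.

7925.4 Ω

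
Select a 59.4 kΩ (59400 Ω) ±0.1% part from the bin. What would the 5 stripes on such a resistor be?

59400 Ω = 594 × 10^2.
5 → green
9 → white
4 → yellow
Multiplier 10^2 → red.
±0.1% tolerance → violet.

green, white, yellow, red, violet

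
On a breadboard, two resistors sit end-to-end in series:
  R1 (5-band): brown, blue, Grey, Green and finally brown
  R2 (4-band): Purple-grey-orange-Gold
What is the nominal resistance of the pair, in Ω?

16878000 Ω

R1: brown, blue, grey → 168; green ×10^5 → 16800000 Ω.
R2: violet, grey → 78; orange ×10^3 → 78000 Ω.
Series: 16800000 + 78000 = 16878000 Ω.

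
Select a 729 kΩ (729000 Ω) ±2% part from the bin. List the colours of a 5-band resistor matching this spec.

729000 Ω = 729 × 10^3.
7 → violet
2 → red
9 → white
Multiplier 10^3 → orange.
±2% tolerance → red.

violet, red, white, orange, red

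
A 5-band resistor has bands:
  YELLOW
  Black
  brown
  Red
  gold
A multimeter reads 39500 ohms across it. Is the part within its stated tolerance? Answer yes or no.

Yellow → 4 (first significant figure)
Black → 0 (second significant figure)
Brown → 1 (third significant figure)
Red → ×10^2 multiplier
Gold → ±5% tolerance
401 × 100 = 40100 Ω
Allowed range: 38095 Ω to 42105 Ω.
39500 ohms lies inside that range.

yes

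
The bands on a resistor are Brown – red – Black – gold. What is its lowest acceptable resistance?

Brown → 1 (first significant figure)
Red → 2 (second significant figure)
Black → ×1 multiplier
Gold → ±5% tolerance
12 × 1 = 12 Ω
Lowest = 12 × (1 − 5/100) = 11.4 Ω.

11.4 Ω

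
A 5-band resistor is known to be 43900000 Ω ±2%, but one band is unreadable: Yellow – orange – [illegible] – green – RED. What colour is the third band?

43900000 Ω = 439 × 10^5.
The third band gives digit 9 of the significand, and 9 is white.

white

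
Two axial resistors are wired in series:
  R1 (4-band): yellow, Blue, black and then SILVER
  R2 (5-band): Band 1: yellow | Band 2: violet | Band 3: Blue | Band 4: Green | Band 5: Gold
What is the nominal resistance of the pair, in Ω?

R1: yellow, blue → 46; black ×1 → 46 Ω.
R2: yellow, violet, blue → 476; green ×10^5 → 47600000 Ω.
Series: 46 + 47600000 = 47600046 Ω.

47600046 Ω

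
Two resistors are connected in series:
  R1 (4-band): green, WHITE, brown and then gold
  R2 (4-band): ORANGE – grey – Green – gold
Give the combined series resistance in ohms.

3800590 Ω

R1: green, white → 59; brown ×10 → 590 Ω.
R2: orange, grey → 38; green ×10^5 → 3800000 Ω.
Series: 590 + 3800000 = 3800590 Ω.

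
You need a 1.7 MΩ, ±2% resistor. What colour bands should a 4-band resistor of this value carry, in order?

brown, violet, green, red

1700000 Ω = 17 × 10^5.
1 → brown
7 → violet
Multiplier 10^5 → green.
±2% tolerance → red.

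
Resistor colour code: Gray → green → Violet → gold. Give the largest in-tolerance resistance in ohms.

892500000 Ω

Grey → 8 (first significant figure)
Green → 5 (second significant figure)
Violet → ×10^7 multiplier
Gold → ±5% tolerance
85 × 10000000 = 850000000 Ω
Largest = 850000000 × (1 + 5/100) = 892500000 Ω.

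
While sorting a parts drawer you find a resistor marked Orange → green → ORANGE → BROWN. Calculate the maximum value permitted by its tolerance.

35350 Ω

Orange → 3 (first significant figure)
Green → 5 (second significant figure)
Orange → ×10^3 multiplier
Brown → ±1% tolerance
35 × 1000 = 35000 Ω
Maximum = 35000 × (1 + 1/100) = 35350 Ω.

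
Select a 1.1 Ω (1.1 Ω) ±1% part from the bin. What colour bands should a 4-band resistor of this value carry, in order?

brown, brown, gold, brown

1.1 Ω = 11 × 10^-1.
1 → brown
1 → brown
Multiplier 10^-1 → gold.
±1% tolerance → brown.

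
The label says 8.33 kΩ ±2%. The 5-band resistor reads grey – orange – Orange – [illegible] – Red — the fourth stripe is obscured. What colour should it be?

8330 Ω = 833 × 10^1.
The fourth band is the multiplier, 10^1, which is brown.

brown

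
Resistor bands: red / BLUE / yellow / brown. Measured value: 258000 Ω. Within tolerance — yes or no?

yes

Red → 2 (first significant figure)
Blue → 6 (second significant figure)
Yellow → ×10^4 multiplier
Brown → ±1% tolerance
26 × 10000 = 260000 Ω
Allowed range: 257400 Ω to 262600 Ω.
258000 Ω lies inside that range.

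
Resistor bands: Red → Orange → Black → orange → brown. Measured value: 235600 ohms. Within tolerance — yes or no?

no

Red → 2 (first significant figure)
Orange → 3 (second significant figure)
Black → 0 (third significant figure)
Orange → ×10^3 multiplier
Brown → ±1% tolerance
230 × 1000 = 230000 Ω
Allowed range: 227700 Ω to 232300 Ω.
235600 ohms lies outside that range.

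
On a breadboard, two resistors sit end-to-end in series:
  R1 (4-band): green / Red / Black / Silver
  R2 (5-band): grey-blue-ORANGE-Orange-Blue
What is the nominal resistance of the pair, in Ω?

863052 Ω

R1: green, red → 52; black ×1 → 52 Ω.
R2: grey, blue, orange → 863; orange ×10^3 → 863000 Ω.
Series: 52 + 863000 = 863052 Ω.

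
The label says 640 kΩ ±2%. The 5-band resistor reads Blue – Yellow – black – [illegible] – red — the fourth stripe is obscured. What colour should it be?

640000 Ω = 640 × 10^3.
The fourth band is the multiplier, 10^3, which is orange.

orange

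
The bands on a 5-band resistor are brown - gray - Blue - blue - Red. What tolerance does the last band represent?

The last band, red, is the tolerance band.
Red corresponds to ±2%.

±2%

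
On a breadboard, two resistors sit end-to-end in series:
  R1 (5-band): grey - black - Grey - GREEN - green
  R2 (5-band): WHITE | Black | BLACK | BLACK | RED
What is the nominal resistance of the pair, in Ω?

R1: grey, black, grey → 808; green ×10^5 → 80800000 Ω.
R2: white, black, black → 900; black ×1 → 900 Ω.
Series: 80800000 + 900 = 80800900 Ω.

80800900 Ω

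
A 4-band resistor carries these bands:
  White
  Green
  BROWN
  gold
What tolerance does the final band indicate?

The last band, gold, is the tolerance band.
Gold corresponds to ±5%.

±5%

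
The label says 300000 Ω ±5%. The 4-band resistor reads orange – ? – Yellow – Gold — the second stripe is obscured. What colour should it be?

300000 Ω = 30 × 10^4.
The second band gives digit 0 of the significand, and 0 is black.

black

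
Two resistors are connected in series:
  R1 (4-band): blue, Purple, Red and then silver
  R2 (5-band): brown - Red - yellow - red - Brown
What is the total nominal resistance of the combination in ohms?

R1: blue, violet → 67; red ×10^2 → 6700 Ω.
R2: brown, red, yellow → 124; red ×10^2 → 12400 Ω.
Series: 6700 + 12400 = 19100 Ω.

19100 Ω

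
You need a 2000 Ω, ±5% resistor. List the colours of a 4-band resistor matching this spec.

2000 Ω = 20 × 10^2.
2 → red
0 → black
Multiplier 10^2 → red.
±5% tolerance → gold.

red, black, red, gold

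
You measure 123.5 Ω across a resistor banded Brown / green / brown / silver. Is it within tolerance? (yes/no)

no

Brown → 1 (first significant figure)
Green → 5 (second significant figure)
Brown → ×10 multiplier
Silver → ±10% tolerance
15 × 10 = 150 Ω
Allowed range: 135 Ω to 165 Ω.
123.5 Ω lies outside that range.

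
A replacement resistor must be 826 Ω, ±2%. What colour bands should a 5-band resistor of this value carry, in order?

826 Ω = 826 × 10^0.
8 → grey
2 → red
6 → blue
Multiplier 10^0 → black.
±2% tolerance → red.

grey, red, blue, black, red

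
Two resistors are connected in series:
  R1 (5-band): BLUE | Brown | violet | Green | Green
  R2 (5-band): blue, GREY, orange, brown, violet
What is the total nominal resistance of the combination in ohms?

61706830 Ω

R1: blue, brown, violet → 617; green ×10^5 → 61700000 Ω.
R2: blue, grey, orange → 683; brown ×10 → 6830 Ω.
Series: 61700000 + 6830 = 61706830 Ω.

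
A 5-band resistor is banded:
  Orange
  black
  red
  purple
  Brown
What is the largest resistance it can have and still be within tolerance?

Orange → 3 (first significant figure)
Black → 0 (second significant figure)
Red → 2 (third significant figure)
Violet → ×10^7 multiplier
Brown → ±1% tolerance
302 × 10000000 = 3020000000 Ω
Largest = 3020000000 × (1 + 1/100) = 3050200000 Ω.

3050200000 Ω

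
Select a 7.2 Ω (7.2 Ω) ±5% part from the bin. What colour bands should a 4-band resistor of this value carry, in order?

7.2 Ω = 72 × 10^-1.
7 → violet
2 → red
Multiplier 10^-1 → gold.
±5% tolerance → gold.

violet, red, gold, gold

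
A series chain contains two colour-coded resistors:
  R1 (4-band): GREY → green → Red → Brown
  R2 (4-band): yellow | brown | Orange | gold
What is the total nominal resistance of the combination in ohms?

R1: grey, green → 85; red ×10^2 → 8500 Ω.
R2: yellow, brown → 41; orange ×10^3 → 41000 Ω.
Series: 8500 + 41000 = 49500 Ω.

49500 Ω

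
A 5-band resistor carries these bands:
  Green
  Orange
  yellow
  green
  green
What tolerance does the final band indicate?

±0.5%

The last band, green, is the tolerance band.
Green corresponds to ±0.5%.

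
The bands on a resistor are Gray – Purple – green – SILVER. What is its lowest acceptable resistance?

Grey → 8 (first significant figure)
Violet → 7 (second significant figure)
Green → ×10^5 multiplier
Silver → ±10% tolerance
87 × 100000 = 8700000 Ω
Lowest = 8700000 × (1 − 10/100) = 7830000 Ω.

7830000 Ω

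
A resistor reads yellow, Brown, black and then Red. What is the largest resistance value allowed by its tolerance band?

41.82 Ω

Yellow → 4 (first significant figure)
Brown → 1 (second significant figure)
Black → ×1 multiplier
Red → ±2% tolerance
41 × 1 = 41 Ω
Largest = 41 × (1 + 2/100) = 41.82 Ω.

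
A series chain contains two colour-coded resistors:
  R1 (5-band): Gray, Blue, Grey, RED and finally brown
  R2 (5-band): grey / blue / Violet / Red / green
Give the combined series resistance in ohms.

173500 Ω

R1: grey, blue, grey → 868; red ×10^2 → 86800 Ω.
R2: grey, blue, violet → 867; red ×10^2 → 86700 Ω.
Series: 86800 + 86700 = 173500 Ω.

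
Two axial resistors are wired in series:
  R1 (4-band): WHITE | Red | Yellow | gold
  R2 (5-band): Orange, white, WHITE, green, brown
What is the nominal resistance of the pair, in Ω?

40820000 Ω

R1: white, red → 92; yellow ×10^4 → 920000 Ω.
R2: orange, white, white → 399; green ×10^5 → 39900000 Ω.
Series: 920000 + 39900000 = 40820000 Ω.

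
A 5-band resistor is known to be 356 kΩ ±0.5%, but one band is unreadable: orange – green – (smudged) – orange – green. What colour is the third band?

356000 Ω = 356 × 10^3.
The third band gives digit 6 of the significand, and 6 is blue.

blue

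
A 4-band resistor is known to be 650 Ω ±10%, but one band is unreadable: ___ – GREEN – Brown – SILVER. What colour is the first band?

650 Ω = 65 × 10^1.
The first band gives digit 6 of the significand, and 6 is blue.

blue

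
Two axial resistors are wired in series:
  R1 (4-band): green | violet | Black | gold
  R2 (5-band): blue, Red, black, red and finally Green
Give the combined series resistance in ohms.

62057 Ω

R1: green, violet → 57; black ×1 → 57 Ω.
R2: blue, red, black → 620; red ×10^2 → 62000 Ω.
Series: 57 + 62000 = 62057 Ω.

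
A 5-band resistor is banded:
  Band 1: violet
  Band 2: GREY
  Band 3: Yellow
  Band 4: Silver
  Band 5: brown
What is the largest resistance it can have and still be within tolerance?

Violet → 7 (first significant figure)
Grey → 8 (second significant figure)
Yellow → 4 (third significant figure)
Silver → ×0.01 multiplier
Brown → ±1% tolerance
784 × 0.01 = 7.84 Ω
Largest = 7.84 × (1 + 1/100) = 7.9184 Ω.

7.9184 Ω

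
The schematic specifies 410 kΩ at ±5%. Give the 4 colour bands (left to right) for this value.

yellow, brown, yellow, gold

410000 Ω = 41 × 10^4.
4 → yellow
1 → brown
Multiplier 10^4 → yellow.
±5% tolerance → gold.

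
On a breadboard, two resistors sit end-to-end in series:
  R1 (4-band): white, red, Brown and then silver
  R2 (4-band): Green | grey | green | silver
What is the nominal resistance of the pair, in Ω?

5800920 Ω

R1: white, red → 92; brown ×10 → 920 Ω.
R2: green, grey → 58; green ×10^5 → 5800000 Ω.
Series: 920 + 5800000 = 5800920 Ω.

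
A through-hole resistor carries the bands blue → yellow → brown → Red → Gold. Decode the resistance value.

64100 Ω

Blue → 6 (first significant figure)
Yellow → 4 (second significant figure)
Brown → 1 (third significant figure)
Red → ×10^2 multiplier
641 × 100 = 64100 Ω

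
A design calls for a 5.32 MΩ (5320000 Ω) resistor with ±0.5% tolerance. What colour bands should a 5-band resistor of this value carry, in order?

green, orange, red, yellow, green

5320000 Ω = 532 × 10^4.
5 → green
3 → orange
2 → red
Multiplier 10^4 → yellow.
±0.5% tolerance → green.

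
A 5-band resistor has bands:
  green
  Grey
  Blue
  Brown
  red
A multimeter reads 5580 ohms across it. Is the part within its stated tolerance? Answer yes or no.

no

Green → 5 (first significant figure)
Grey → 8 (second significant figure)
Blue → 6 (third significant figure)
Brown → ×10 multiplier
Red → ±2% tolerance
586 × 10 = 5860 Ω
Allowed range: 5742.8 Ω to 5977.2 Ω.
5580 ohms lies outside that range.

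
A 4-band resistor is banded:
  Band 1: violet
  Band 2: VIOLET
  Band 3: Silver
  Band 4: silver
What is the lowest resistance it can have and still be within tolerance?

0.693 Ω

Violet → 7 (first significant figure)
Violet → 7 (second significant figure)
Silver → ×0.01 multiplier
Silver → ±10% tolerance
77 × 0.01 = 0.77 Ω
Lowest = 0.77 × (1 − 10/100) = 0.693 Ω.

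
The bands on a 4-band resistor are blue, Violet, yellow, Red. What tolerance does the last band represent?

The last band, red, is the tolerance band.
Red corresponds to ±2%.

±2%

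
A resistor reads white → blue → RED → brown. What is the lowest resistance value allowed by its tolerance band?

White → 9 (first significant figure)
Blue → 6 (second significant figure)
Red → ×10^2 multiplier
Brown → ±1% tolerance
96 × 100 = 9600 Ω
Lowest = 9600 × (1 − 1/100) = 9504 Ω.

9504 Ω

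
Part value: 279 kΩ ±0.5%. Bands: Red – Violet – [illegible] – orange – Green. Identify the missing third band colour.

white

279000 Ω = 279 × 10^3.
The third band gives digit 9 of the significand, and 9 is white.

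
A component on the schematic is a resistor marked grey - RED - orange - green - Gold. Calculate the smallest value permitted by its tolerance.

78185000 Ω

Grey → 8 (first significant figure)
Red → 2 (second significant figure)
Orange → 3 (third significant figure)
Green → ×10^5 multiplier
Gold → ±5% tolerance
823 × 100000 = 82300000 Ω
Smallest = 82300000 × (1 − 5/100) = 78185000 Ω.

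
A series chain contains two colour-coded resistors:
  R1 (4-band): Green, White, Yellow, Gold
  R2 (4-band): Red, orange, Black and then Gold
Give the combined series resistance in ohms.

590023 Ω

R1: green, white → 59; yellow ×10^4 → 590000 Ω.
R2: red, orange → 23; black ×1 → 23 Ω.
Series: 590000 + 23 = 590023 Ω.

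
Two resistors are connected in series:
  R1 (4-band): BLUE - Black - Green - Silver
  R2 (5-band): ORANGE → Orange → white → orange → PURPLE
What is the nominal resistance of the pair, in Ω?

R1: blue, black → 60; green ×10^5 → 6000000 Ω.
R2: orange, orange, white → 339; orange ×10^3 → 339000 Ω.
Series: 6000000 + 339000 = 6339000 Ω.

6339000 Ω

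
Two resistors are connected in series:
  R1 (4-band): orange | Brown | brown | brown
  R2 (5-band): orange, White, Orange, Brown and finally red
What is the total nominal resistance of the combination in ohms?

4240 Ω

R1: orange, brown → 31; brown ×10 → 310 Ω.
R2: orange, white, orange → 393; brown ×10 → 3930 Ω.
Series: 310 + 3930 = 4240 Ω.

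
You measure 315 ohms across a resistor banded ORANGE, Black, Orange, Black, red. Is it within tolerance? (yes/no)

no

Orange → 3 (first significant figure)
Black → 0 (second significant figure)
Orange → 3 (third significant figure)
Black → ×1 multiplier
Red → ±2% tolerance
303 × 1 = 303 Ω
Allowed range: 296.94 Ω to 309.06 Ω.
315 ohms lies outside that range.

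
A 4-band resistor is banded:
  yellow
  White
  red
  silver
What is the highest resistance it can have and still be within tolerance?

Yellow → 4 (first significant figure)
White → 9 (second significant figure)
Red → ×10^2 multiplier
Silver → ±10% tolerance
49 × 100 = 4900 Ω
Highest = 4900 × (1 + 10/100) = 5390 Ω.

5390 Ω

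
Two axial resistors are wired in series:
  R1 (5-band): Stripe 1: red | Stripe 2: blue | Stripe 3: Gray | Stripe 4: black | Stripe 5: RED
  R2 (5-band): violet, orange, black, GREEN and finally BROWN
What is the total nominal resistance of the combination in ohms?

R1: red, blue, grey → 268; black ×1 → 268 Ω.
R2: violet, orange, black → 730; green ×10^5 → 73000000 Ω.
Series: 268 + 73000000 = 73000268 Ω.

73000268 Ω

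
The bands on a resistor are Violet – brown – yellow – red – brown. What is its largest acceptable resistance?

Violet → 7 (first significant figure)
Brown → 1 (second significant figure)
Yellow → 4 (third significant figure)
Red → ×10^2 multiplier
Brown → ±1% tolerance
714 × 100 = 71400 Ω
Largest = 71400 × (1 + 1/100) = 72114 Ω.

72114 Ω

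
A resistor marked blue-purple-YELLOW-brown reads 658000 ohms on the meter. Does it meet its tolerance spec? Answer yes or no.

no

Blue → 6 (first significant figure)
Violet → 7 (second significant figure)
Yellow → ×10^4 multiplier
Brown → ±1% tolerance
67 × 10000 = 670000 Ω
Allowed range: 663300 Ω to 676700 Ω.
658000 ohms lies outside that range.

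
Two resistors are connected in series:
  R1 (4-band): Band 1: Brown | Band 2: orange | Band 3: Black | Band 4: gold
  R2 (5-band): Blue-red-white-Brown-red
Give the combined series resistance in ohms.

R1: brown, orange → 13; black ×1 → 13 Ω.
R2: blue, red, white → 629; brown ×10 → 6290 Ω.
Series: 13 + 6290 = 6303 Ω.

6303 Ω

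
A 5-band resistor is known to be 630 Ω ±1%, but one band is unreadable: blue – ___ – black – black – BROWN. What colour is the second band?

orange

630 Ω = 630 × 10^0.
The second band gives digit 3 of the significand, and 3 is orange.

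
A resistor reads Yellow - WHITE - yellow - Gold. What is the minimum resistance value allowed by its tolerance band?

Yellow → 4 (first significant figure)
White → 9 (second significant figure)
Yellow → ×10^4 multiplier
Gold → ±5% tolerance
49 × 10000 = 490000 Ω
Minimum = 490000 × (1 − 5/100) = 465500 Ω.

465500 Ω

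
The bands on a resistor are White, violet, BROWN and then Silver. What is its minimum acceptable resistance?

873 Ω

White → 9 (first significant figure)
Violet → 7 (second significant figure)
Brown → ×10 multiplier
Silver → ±10% tolerance
97 × 10 = 970 Ω
Minimum = 970 × (1 − 10/100) = 873 Ω.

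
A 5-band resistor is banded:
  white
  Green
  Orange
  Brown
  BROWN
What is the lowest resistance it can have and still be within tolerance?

White → 9 (first significant figure)
Green → 5 (second significant figure)
Orange → 3 (third significant figure)
Brown → ×10 multiplier
Brown → ±1% tolerance
953 × 10 = 9530 Ω
Lowest = 9530 × (1 − 1/100) = 9434.7 Ω.

9434.7 Ω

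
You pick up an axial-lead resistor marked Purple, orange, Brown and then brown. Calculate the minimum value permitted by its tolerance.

722.7 Ω

Violet → 7 (first significant figure)
Orange → 3 (second significant figure)
Brown → ×10 multiplier
Brown → ±1% tolerance
73 × 10 = 730 Ω
Minimum = 730 × (1 − 1/100) = 722.7 Ω.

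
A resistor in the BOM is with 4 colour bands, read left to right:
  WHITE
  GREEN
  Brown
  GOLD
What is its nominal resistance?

White → 9 (first significant figure)
Green → 5 (second significant figure)
Brown → ×10 multiplier
95 × 10 = 950 Ω

950 Ω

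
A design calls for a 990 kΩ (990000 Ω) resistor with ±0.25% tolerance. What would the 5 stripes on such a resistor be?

white, white, black, orange, blue

990000 Ω = 990 × 10^3.
9 → white
9 → white
0 → black
Multiplier 10^3 → orange.
±0.25% tolerance → blue.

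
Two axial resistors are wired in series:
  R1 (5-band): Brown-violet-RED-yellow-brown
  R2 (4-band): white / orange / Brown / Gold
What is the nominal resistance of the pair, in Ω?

R1: brown, violet, red → 172; yellow ×10^4 → 1720000 Ω.
R2: white, orange → 93; brown ×10 → 930 Ω.
Series: 1720000 + 930 = 1720930 Ω.

1720930 Ω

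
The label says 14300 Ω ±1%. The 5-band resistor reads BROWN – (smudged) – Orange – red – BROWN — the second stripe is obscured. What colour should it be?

yellow

14300 Ω = 143 × 10^2.
The second band gives digit 4 of the significand, and 4 is yellow.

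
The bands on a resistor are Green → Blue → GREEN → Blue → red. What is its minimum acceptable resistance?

Green → 5 (first significant figure)
Blue → 6 (second significant figure)
Green → 5 (third significant figure)
Blue → ×10^6 multiplier
Red → ±2% tolerance
565 × 1000000 = 565000000 Ω
Minimum = 565000000 × (1 − 2/100) = 553700000 Ω.

553700000 Ω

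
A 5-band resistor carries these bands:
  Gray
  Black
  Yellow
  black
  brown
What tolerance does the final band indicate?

The last band, brown, is the tolerance band.
Brown corresponds to ±1%.

±1%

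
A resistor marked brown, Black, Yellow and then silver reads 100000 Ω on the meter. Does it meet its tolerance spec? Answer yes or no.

Brown → 1 (first significant figure)
Black → 0 (second significant figure)
Yellow → ×10^4 multiplier
Silver → ±10% tolerance
10 × 10000 = 100000 Ω
Allowed range: 90000 Ω to 110000 Ω.
100000 Ω lies inside that range.

yes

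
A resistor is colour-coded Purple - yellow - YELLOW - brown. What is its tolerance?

The last band, brown, is the tolerance band.
Brown corresponds to ±1%.

±1%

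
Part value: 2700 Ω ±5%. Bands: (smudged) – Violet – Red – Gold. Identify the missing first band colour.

2700 Ω = 27 × 10^2.
The first band gives digit 2 of the significand, and 2 is red.

red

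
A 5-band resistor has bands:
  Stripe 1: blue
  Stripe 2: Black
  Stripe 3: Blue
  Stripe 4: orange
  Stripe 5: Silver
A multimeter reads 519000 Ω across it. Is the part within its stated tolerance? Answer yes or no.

no

Blue → 6 (first significant figure)
Black → 0 (second significant figure)
Blue → 6 (third significant figure)
Orange → ×10^3 multiplier
Silver → ±10% tolerance
606 × 1000 = 606000 Ω
Allowed range: 545400 Ω to 666600 Ω.
519000 Ω lies outside that range.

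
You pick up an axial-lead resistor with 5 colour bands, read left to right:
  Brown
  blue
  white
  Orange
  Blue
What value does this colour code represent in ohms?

Brown → 1 (first significant figure)
Blue → 6 (second significant figure)
White → 9 (third significant figure)
Orange → ×10^3 multiplier
169 × 1000 = 169000 Ω

169000 Ω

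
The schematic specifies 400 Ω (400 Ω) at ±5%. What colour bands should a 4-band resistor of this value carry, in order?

yellow, black, brown, gold

400 Ω = 40 × 10^1.
4 → yellow
0 → black
Multiplier 10^1 → brown.
±5% tolerance → gold.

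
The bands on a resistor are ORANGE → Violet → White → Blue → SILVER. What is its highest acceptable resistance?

Orange → 3 (first significant figure)
Violet → 7 (second significant figure)
White → 9 (third significant figure)
Blue → ×10^6 multiplier
Silver → ±10% tolerance
379 × 1000000 = 379000000 Ω
Highest = 379000000 × (1 + 10/100) = 416900000 Ω.

416900000 Ω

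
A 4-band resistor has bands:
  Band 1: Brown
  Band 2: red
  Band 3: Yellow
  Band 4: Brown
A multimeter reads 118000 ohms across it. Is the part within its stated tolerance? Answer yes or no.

no

Brown → 1 (first significant figure)
Red → 2 (second significant figure)
Yellow → ×10^4 multiplier
Brown → ±1% tolerance
12 × 10000 = 120000 Ω
Allowed range: 118800 Ω to 121200 Ω.
118000 ohms lies outside that range.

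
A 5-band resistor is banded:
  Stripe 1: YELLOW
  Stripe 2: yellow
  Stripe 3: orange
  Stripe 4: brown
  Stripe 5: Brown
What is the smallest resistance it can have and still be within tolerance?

4385.7 Ω

Yellow → 4 (first significant figure)
Yellow → 4 (second significant figure)
Orange → 3 (third significant figure)
Brown → ×10 multiplier
Brown → ±1% tolerance
443 × 10 = 4430 Ω
Smallest = 4430 × (1 − 1/100) = 4385.7 Ω.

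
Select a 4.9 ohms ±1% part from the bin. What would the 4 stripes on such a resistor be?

4.9 Ω = 49 × 10^-1.
4 → yellow
9 → white
Multiplier 10^-1 → gold.
±1% tolerance → brown.

yellow, white, gold, brown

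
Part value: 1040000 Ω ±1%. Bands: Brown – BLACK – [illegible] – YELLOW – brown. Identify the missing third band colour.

1040000 Ω = 104 × 10^4.
The third band gives digit 4 of the significand, and 4 is yellow.

yellow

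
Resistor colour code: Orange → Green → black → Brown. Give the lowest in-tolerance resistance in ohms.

Orange → 3 (first significant figure)
Green → 5 (second significant figure)
Black → ×1 multiplier
Brown → ±1% tolerance
35 × 1 = 35 Ω
Lowest = 35 × (1 − 1/100) = 34.65 Ω.

34.65 Ω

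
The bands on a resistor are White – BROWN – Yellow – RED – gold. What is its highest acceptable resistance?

95970 Ω

White → 9 (first significant figure)
Brown → 1 (second significant figure)
Yellow → 4 (third significant figure)
Red → ×10^2 multiplier
Gold → ±5% tolerance
914 × 100 = 91400 Ω
Highest = 91400 × (1 + 5/100) = 95970 Ω.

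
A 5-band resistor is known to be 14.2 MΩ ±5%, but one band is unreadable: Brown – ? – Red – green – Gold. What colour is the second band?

14200000 Ω = 142 × 10^5.
The second band gives digit 4 of the significand, and 4 is yellow.

yellow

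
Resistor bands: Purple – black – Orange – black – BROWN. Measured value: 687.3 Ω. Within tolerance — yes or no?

no

Violet → 7 (first significant figure)
Black → 0 (second significant figure)
Orange → 3 (third significant figure)
Black → ×1 multiplier
Brown → ±1% tolerance
703 × 1 = 703 Ω
Allowed range: 695.97 Ω to 710.03 Ω.
687.3 Ω lies outside that range.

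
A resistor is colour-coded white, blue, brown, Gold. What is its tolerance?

The last band, gold, is the tolerance band.
Gold corresponds to ±5%.

±5%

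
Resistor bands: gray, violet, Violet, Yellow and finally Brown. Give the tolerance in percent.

±1%

The last band, brown, is the tolerance band.
Brown corresponds to ±1%.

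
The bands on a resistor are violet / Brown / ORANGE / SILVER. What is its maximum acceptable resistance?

78100 Ω

Violet → 7 (first significant figure)
Brown → 1 (second significant figure)
Orange → ×10^3 multiplier
Silver → ±10% tolerance
71 × 1000 = 71000 Ω
Maximum = 71000 × (1 + 10/100) = 78100 Ω.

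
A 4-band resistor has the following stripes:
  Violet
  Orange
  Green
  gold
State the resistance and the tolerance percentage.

7300000 Ω ±5%

Violet → 7 (first significant figure)
Orange → 3 (second significant figure)
Green → ×10^5 multiplier
Gold → ±5% tolerance
73 × 100000 = 7300000 Ω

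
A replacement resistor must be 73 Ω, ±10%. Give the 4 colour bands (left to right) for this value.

violet, orange, black, silver

73 Ω = 73 × 10^0.
7 → violet
3 → orange
Multiplier 10^0 → black.
±10% tolerance → silver.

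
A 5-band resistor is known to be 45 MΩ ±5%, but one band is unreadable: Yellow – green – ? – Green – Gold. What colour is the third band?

black

45000000 Ω = 450 × 10^5.
The third band gives digit 0 of the significand, and 0 is black.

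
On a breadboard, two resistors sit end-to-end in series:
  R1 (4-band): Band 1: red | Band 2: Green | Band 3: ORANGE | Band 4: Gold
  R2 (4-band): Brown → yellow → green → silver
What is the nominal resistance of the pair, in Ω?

R1: red, green → 25; orange ×10^3 → 25000 Ω.
R2: brown, yellow → 14; green ×10^5 → 1400000 Ω.
Series: 25000 + 1400000 = 1425000 Ω.

1425000 Ω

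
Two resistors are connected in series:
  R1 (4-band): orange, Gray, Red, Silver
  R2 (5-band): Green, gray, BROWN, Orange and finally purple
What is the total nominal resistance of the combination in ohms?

R1: orange, grey → 38; red ×10^2 → 3800 Ω.
R2: green, grey, brown → 581; orange ×10^3 → 581000 Ω.
Series: 3800 + 581000 = 584800 Ω.

584800 Ω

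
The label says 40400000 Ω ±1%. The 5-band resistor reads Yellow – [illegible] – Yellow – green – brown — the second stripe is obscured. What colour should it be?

40400000 Ω = 404 × 10^5.
The second band gives digit 0 of the significand, and 0 is black.

black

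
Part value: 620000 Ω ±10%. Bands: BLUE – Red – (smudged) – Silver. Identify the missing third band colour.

yellow

620000 Ω = 62 × 10^4.
The third band is the multiplier, 10^4, which is yellow.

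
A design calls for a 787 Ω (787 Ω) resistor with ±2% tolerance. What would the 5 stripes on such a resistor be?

violet, grey, violet, black, red

787 Ω = 787 × 10^0.
7 → violet
8 → grey
7 → violet
Multiplier 10^0 → black.
±2% tolerance → red.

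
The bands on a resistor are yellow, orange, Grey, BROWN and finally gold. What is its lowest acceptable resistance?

Yellow → 4 (first significant figure)
Orange → 3 (second significant figure)
Grey → 8 (third significant figure)
Brown → ×10 multiplier
Gold → ±5% tolerance
438 × 10 = 4380 Ω
Lowest = 4380 × (1 − 5/100) = 4161 Ω.

4161 Ω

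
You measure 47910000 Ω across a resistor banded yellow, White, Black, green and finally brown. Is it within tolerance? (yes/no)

Yellow → 4 (first significant figure)
White → 9 (second significant figure)
Black → 0 (third significant figure)
Green → ×10^5 multiplier
Brown → ±1% tolerance
490 × 100000 = 49000000 Ω
Allowed range: 48510000 Ω to 49490000 Ω.
47910000 Ω lies outside that range.

no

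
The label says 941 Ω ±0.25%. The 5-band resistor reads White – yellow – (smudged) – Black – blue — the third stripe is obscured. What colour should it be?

brown

941 Ω = 941 × 10^0.
The third band gives digit 1 of the significand, and 1 is brown.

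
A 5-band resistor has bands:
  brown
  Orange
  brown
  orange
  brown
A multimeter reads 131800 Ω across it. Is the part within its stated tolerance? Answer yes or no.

Brown → 1 (first significant figure)
Orange → 3 (second significant figure)
Brown → 1 (third significant figure)
Orange → ×10^3 multiplier
Brown → ±1% tolerance
131 × 1000 = 131000 Ω
Allowed range: 129690 Ω to 132310 Ω.
131800 Ω lies inside that range.

yes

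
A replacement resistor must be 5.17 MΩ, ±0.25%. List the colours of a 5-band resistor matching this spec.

green, brown, violet, yellow, blue

5170000 Ω = 517 × 10^4.
5 → green
1 → brown
7 → violet
Multiplier 10^4 → yellow.
±0.25% tolerance → blue.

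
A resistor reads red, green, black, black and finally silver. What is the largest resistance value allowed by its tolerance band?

275 Ω

Red → 2 (first significant figure)
Green → 5 (second significant figure)
Black → 0 (third significant figure)
Black → ×1 multiplier
Silver → ±10% tolerance
250 × 1 = 250 Ω
Largest = 250 × (1 + 10/100) = 275 Ω.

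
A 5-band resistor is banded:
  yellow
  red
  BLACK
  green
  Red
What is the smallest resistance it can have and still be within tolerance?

Yellow → 4 (first significant figure)
Red → 2 (second significant figure)
Black → 0 (third significant figure)
Green → ×10^5 multiplier
Red → ±2% tolerance
420 × 100000 = 42000000 Ω
Smallest = 42000000 × (1 − 2/100) = 41160000 Ω.

41160000 Ω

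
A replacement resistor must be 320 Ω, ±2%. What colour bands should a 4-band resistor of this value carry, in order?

orange, red, brown, red

320 Ω = 32 × 10^1.
3 → orange
2 → red
Multiplier 10^1 → brown.
±2% tolerance → red.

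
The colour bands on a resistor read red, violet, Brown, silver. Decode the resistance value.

Red → 2 (first significant figure)
Violet → 7 (second significant figure)
Brown → ×10 multiplier
27 × 10 = 270 Ω

270 Ω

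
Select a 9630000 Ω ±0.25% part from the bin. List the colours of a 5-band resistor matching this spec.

white, blue, orange, yellow, blue

9630000 Ω = 963 × 10^4.
9 → white
6 → blue
3 → orange
Multiplier 10^4 → yellow.
±0.25% tolerance → blue.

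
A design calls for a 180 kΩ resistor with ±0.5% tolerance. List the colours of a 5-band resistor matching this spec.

180000 Ω = 180 × 10^3.
1 → brown
8 → grey
0 → black
Multiplier 10^3 → orange.
±0.5% tolerance → green.

brown, grey, black, orange, green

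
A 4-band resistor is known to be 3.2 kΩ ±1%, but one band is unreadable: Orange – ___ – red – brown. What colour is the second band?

3200 Ω = 32 × 10^2.
The second band gives digit 2 of the significand, and 2 is red.

red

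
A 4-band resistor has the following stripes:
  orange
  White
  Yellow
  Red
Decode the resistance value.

Orange → 3 (first significant figure)
White → 9 (second significant figure)
Yellow → ×10^4 multiplier
39 × 10000 = 390000 Ω

390000 Ω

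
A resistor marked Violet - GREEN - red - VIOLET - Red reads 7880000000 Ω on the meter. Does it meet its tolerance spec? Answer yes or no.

no

Violet → 7 (first significant figure)
Green → 5 (second significant figure)
Red → 2 (third significant figure)
Violet → ×10^7 multiplier
Red → ±2% tolerance
752 × 10000000 = 7520000000 Ω
Allowed range: 7369600000 Ω to 7670400000 Ω.
7880000000 Ω lies outside that range.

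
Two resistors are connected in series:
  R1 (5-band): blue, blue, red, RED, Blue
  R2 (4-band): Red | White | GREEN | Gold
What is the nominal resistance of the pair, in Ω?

2966200 Ω

R1: blue, blue, red → 662; red ×10^2 → 66200 Ω.
R2: red, white → 29; green ×10^5 → 2900000 Ω.
Series: 66200 + 2900000 = 2966200 Ω.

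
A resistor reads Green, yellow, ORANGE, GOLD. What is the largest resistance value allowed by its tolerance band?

Green → 5 (first significant figure)
Yellow → 4 (second significant figure)
Orange → ×10^3 multiplier
Gold → ±5% tolerance
54 × 1000 = 54000 Ω
Largest = 54000 × (1 + 5/100) = 56700 Ω.

56700 Ω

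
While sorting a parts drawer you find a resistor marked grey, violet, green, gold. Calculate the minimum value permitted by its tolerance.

8265000 Ω

Grey → 8 (first significant figure)
Violet → 7 (second significant figure)
Green → ×10^5 multiplier
Gold → ±5% tolerance
87 × 100000 = 8700000 Ω
Minimum = 8700000 × (1 − 5/100) = 8265000 Ω.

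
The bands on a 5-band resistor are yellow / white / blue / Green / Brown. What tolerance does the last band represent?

±1%

The last band, brown, is the tolerance band.
Brown corresponds to ±1%.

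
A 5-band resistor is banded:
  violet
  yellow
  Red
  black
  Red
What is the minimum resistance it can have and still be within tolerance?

727.16 Ω

Violet → 7 (first significant figure)
Yellow → 4 (second significant figure)
Red → 2 (third significant figure)
Black → ×1 multiplier
Red → ±2% tolerance
742 × 1 = 742 Ω
Minimum = 742 × (1 − 2/100) = 727.16 Ω.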